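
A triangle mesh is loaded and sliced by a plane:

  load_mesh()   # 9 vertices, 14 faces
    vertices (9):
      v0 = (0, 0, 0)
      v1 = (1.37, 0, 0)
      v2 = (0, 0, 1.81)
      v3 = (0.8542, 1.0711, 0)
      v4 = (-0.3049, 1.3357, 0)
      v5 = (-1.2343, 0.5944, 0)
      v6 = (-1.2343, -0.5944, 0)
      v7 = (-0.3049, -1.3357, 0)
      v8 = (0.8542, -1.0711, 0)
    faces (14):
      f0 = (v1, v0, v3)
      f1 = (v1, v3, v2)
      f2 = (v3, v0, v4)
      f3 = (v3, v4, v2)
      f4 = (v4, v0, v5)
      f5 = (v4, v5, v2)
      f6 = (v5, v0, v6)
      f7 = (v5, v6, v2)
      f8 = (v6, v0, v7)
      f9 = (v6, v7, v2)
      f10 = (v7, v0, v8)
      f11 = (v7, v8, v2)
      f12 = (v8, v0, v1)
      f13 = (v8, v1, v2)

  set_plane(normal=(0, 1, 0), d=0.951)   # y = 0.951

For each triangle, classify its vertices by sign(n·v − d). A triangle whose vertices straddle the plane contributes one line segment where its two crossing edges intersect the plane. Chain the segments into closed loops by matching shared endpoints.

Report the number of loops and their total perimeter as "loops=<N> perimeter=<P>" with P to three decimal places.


loops=1 perimeter=3.752

Straddling triangles (6 of 14):
  (v1,v0,v3) [--+] → (0.758421, 0.951, 0)–(0.912035, 0.951, 0)  len=0.1536
  (v1,v3,v2) [-+-] → (0.912035, 0.951, 0)–(0.758421, 0.951, 0.202951)  len=0.2545
  (v3,v0,v4) [+-+] → (0.758421, 0.951, 0)–(-0.217085, 0.951, 0)  len=0.9755
  (v3,v4,v2) [++-] → (-0.217085, 0.951, 0.521305)–(0.758421, 0.951, 0.202951)  len=1.0261
  (v4,v0,v5) [+--] → (-0.217085, 0.951, 0)–(-0.787215, 0.951, 0)  len=0.5701
  (v4,v5,v2) [+--] → (-0.787215, 0.951, 0)–(-0.217085, 0.951, 0.521305)  len=0.7725

Chained into 1 loop(s):
  loop 1: 6 segments, perimeter = 3.7525
Total perimeter = 3.752


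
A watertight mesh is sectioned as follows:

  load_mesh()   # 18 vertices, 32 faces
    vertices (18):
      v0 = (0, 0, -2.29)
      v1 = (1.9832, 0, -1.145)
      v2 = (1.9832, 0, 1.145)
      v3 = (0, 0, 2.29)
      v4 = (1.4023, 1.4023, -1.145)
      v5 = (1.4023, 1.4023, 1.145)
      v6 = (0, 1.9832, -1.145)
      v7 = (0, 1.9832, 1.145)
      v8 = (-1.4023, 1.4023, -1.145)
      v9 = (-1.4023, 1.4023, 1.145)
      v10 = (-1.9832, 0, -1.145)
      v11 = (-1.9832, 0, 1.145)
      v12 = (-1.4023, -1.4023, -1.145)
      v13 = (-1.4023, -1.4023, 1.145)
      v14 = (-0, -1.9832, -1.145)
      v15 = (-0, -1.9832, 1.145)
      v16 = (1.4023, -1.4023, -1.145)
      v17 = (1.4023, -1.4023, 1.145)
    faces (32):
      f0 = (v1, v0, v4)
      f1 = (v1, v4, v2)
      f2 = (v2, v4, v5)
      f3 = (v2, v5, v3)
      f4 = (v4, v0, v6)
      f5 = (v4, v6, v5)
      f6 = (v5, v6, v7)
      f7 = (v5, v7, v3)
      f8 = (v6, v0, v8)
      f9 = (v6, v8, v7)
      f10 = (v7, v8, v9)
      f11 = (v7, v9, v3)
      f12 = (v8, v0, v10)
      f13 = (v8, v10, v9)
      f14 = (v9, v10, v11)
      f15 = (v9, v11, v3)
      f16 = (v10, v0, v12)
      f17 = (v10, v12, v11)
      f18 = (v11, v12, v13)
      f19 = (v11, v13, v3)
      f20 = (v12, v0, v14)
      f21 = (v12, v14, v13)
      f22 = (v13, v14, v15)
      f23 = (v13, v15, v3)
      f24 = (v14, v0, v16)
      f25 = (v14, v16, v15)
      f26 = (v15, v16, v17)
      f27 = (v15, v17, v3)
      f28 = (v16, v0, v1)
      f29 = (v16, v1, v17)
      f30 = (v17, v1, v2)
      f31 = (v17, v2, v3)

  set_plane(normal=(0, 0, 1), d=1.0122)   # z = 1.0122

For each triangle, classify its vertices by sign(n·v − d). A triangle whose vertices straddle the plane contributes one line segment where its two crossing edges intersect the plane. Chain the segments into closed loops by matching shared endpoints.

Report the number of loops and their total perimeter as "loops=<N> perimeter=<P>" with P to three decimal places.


loops=1 perimeter=12.143

Straddling triangles (16 of 32):
  (v1,v4,v2) [--+] → (1.94951, 0.0813212, 1.0122)–(1.9832, 0, 1.0122)  len=0.0880
  (v2,v4,v5) [+-+] → (1.94951, 0.0813212, 1.0122)–(1.4023, 1.4023, 1.0122)  len=1.4298
  (v4,v6,v5) [--+] → (1.32098, 1.43599, 1.0122)–(1.4023, 1.4023, 1.0122)  len=0.0880
  (v5,v6,v7) [+-+] → (1.32098, 1.43599, 1.0122)–(0, 1.9832, 1.0122)  len=1.4298
  (v6,v8,v7) [--+] → (-0.0813212, 1.94951, 1.0122)–(0, 1.9832, 1.0122)  len=0.0880
  (v7,v8,v9) [+-+] → (-0.0813212, 1.94951, 1.0122)–(-1.4023, 1.4023, 1.0122)  len=1.4298
  (v8,v10,v9) [--+] → (-1.43599, 1.32098, 1.0122)–(-1.4023, 1.4023, 1.0122)  len=0.0880
  (v9,v10,v11) [+-+] → (-1.43599, 1.32098, 1.0122)–(-1.9832, 0, 1.0122)  len=1.4298
  (v10,v12,v11) [--+] → (-1.94951, -0.0813212, 1.0122)–(-1.9832, 0, 1.0122)  len=0.0880
  (v11,v12,v13) [+-+] → (-1.94951, -0.0813212, 1.0122)–(-1.4023, -1.4023, 1.0122)  len=1.4298
  (v12,v14,v13) [--+] → (-1.32098, -1.43599, 1.0122)–(-1.4023, -1.4023, 1.0122)  len=0.0880
  (v13,v14,v15) [+-+] → (-1.32098, -1.43599, 1.0122)–(0, -1.9832, 1.0122)  len=1.4298
  (v14,v16,v15) [--+] → (0.0813212, -1.94951, 1.0122)–(0, -1.9832, 1.0122)  len=0.0880
  (v15,v16,v17) [+-+] → (0.0813212, -1.94951, 1.0122)–(1.4023, -1.4023, 1.0122)  len=1.4298
  (v16,v1,v17) [--+] → (1.43599, -1.32098, 1.0122)–(1.4023, -1.4023, 1.0122)  len=0.0880
  (v17,v1,v2) [+-+] → (1.43599, -1.32098, 1.0122)–(1.9832, 0, 1.0122)  len=1.4298

Chained into 1 loop(s):
  loop 1: 16 segments, perimeter = 12.1429
Total perimeter = 12.143


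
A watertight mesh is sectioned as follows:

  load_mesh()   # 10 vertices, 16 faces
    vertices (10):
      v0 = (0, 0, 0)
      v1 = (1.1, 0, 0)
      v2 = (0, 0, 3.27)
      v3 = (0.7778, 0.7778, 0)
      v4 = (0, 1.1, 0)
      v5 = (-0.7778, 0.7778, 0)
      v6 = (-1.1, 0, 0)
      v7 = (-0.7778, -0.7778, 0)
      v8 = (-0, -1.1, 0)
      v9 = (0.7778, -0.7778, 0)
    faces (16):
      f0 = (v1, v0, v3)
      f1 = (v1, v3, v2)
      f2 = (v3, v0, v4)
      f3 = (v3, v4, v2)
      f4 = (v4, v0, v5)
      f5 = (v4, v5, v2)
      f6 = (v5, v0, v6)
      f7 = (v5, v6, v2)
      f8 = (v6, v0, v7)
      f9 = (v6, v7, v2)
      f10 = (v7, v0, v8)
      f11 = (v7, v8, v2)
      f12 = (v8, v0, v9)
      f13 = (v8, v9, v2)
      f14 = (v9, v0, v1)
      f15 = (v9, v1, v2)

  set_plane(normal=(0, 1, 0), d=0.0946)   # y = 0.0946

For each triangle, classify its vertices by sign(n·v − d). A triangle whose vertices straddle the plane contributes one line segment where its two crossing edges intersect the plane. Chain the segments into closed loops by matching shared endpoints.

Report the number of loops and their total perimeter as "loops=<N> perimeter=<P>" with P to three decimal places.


loops=1 perimeter=8.483

Straddling triangles (8 of 16):
  (v1,v0,v3) [--+] → (0.0946, 0.0946, 0)–(1.06081, 0.0946, 0)  len=0.9662
  (v1,v3,v2) [-+-] → (1.06081, 0.0946, 0)–(0.0946, 0.0946, 2.87229)  len=3.0304
  (v3,v0,v4) [+-+] → (0.0946, 0.0946, 0)–(0, 0.0946, 0)  len=0.0946
  (v3,v4,v2) [++-] → (0, 0.0946, 2.98878)–(0.0946, 0.0946, 2.87229)  len=0.1501
  (v4,v0,v5) [+-+] → (0, 0.0946, 0)–(-0.0946, 0.0946, 0)  len=0.0946
  (v4,v5,v2) [++-] → (-0.0946, 0.0946, 2.87229)–(0, 0.0946, 2.98878)  len=0.1501
  (v5,v0,v6) [+--] → (-0.0946, 0.0946, 0)–(-1.06081, 0.0946, 0)  len=0.9662
  (v5,v6,v2) [+--] → (-1.06081, 0.0946, 0)–(-0.0946, 0.0946, 2.87229)  len=3.0304

Chained into 1 loop(s):
  loop 1: 8 segments, perimeter = 8.4826
Total perimeter = 8.483


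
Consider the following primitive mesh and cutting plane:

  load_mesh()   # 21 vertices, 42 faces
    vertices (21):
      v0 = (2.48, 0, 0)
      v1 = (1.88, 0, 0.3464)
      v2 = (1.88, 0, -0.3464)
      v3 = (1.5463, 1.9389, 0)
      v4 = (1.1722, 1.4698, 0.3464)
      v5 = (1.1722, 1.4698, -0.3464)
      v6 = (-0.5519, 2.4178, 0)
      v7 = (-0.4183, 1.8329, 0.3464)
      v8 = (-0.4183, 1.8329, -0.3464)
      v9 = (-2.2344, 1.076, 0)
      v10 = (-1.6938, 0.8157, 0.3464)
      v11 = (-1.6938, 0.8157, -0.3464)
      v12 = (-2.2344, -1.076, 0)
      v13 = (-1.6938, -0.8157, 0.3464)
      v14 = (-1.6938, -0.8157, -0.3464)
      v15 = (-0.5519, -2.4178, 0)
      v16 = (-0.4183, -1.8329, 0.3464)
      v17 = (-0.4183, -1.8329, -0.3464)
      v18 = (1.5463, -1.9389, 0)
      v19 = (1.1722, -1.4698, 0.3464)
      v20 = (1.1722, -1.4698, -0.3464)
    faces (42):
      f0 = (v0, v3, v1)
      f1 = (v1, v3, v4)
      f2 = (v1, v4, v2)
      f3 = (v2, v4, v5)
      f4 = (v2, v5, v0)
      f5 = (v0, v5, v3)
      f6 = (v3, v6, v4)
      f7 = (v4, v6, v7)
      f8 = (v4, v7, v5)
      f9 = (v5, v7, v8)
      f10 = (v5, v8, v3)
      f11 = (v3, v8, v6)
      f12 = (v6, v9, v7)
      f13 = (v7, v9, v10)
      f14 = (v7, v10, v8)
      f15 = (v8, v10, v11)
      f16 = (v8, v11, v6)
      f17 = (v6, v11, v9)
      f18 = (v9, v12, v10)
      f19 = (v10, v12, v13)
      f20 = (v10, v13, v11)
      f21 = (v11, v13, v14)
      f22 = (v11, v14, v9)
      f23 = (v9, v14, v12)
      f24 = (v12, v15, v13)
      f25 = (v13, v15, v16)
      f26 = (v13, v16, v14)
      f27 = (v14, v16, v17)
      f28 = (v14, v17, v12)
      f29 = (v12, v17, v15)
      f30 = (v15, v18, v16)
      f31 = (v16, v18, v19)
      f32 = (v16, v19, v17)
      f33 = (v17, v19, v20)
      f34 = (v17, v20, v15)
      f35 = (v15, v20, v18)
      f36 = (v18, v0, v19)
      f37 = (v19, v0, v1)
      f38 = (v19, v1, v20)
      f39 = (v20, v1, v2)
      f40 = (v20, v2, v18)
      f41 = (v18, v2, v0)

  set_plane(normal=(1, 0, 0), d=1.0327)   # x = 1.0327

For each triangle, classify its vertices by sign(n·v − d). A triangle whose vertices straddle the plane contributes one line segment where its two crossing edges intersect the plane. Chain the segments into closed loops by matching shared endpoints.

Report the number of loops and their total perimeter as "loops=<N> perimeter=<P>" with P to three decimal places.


loops=2 perimeter=4.001

Straddling triangles (12 of 42):
  (v3,v6,v4) [+-+] → (1.0327, 2.05613, 0)–(1.0327, 1.5465, 0.318372)  len=0.6009
  (v4,v6,v7) [+--] → (1.0327, 1.5465, 0.318372)–(1.0327, 1.50165, 0.3464)  len=0.0529
  (v4,v7,v5) [+-+] → (1.0327, 1.50165, 0.3464)–(1.0327, 1.50165, -0.285636)  len=0.6320
  (v5,v7,v8) [+--] → (1.0327, 1.50165, -0.285636)–(1.0327, 1.50165, -0.3464)  len=0.0608
  (v5,v8,v3) [+-+] → (1.0327, 1.50165, -0.3464)–(1.0327, 1.91119, -0.0905584)  len=0.4829
  (v3,v8,v6) [+--] → (1.0327, 1.91119, -0.0905584)–(1.0327, 2.05613, 0)  len=0.1709
  (v15,v18,v16) [-+-] → (1.0327, -2.05613, 0)–(1.0327, -1.91119, 0.0905584)  len=0.1709
  (v16,v18,v19) [-++] → (1.0327, -1.91119, 0.0905584)–(1.0327, -1.50165, 0.3464)  len=0.4829
  (v16,v19,v17) [-+-] → (1.0327, -1.50165, 0.3464)–(1.0327, -1.50165, 0.285636)  len=0.0608
  (v17,v19,v20) [-++] → (1.0327, -1.50165, 0.285636)–(1.0327, -1.50165, -0.3464)  len=0.6320
  (v17,v20,v15) [-+-] → (1.0327, -1.50165, -0.3464)–(1.0327, -1.5465, -0.318372)  len=0.0529
  (v15,v20,v18) [-++] → (1.0327, -1.5465, -0.318372)–(1.0327, -2.05613, 0)  len=0.6009

Chained into 2 loop(s):
  loop 1: 6 segments, perimeter = 2.0004
  loop 2: 6 segments, perimeter = 2.0004
Total perimeter = 4.001


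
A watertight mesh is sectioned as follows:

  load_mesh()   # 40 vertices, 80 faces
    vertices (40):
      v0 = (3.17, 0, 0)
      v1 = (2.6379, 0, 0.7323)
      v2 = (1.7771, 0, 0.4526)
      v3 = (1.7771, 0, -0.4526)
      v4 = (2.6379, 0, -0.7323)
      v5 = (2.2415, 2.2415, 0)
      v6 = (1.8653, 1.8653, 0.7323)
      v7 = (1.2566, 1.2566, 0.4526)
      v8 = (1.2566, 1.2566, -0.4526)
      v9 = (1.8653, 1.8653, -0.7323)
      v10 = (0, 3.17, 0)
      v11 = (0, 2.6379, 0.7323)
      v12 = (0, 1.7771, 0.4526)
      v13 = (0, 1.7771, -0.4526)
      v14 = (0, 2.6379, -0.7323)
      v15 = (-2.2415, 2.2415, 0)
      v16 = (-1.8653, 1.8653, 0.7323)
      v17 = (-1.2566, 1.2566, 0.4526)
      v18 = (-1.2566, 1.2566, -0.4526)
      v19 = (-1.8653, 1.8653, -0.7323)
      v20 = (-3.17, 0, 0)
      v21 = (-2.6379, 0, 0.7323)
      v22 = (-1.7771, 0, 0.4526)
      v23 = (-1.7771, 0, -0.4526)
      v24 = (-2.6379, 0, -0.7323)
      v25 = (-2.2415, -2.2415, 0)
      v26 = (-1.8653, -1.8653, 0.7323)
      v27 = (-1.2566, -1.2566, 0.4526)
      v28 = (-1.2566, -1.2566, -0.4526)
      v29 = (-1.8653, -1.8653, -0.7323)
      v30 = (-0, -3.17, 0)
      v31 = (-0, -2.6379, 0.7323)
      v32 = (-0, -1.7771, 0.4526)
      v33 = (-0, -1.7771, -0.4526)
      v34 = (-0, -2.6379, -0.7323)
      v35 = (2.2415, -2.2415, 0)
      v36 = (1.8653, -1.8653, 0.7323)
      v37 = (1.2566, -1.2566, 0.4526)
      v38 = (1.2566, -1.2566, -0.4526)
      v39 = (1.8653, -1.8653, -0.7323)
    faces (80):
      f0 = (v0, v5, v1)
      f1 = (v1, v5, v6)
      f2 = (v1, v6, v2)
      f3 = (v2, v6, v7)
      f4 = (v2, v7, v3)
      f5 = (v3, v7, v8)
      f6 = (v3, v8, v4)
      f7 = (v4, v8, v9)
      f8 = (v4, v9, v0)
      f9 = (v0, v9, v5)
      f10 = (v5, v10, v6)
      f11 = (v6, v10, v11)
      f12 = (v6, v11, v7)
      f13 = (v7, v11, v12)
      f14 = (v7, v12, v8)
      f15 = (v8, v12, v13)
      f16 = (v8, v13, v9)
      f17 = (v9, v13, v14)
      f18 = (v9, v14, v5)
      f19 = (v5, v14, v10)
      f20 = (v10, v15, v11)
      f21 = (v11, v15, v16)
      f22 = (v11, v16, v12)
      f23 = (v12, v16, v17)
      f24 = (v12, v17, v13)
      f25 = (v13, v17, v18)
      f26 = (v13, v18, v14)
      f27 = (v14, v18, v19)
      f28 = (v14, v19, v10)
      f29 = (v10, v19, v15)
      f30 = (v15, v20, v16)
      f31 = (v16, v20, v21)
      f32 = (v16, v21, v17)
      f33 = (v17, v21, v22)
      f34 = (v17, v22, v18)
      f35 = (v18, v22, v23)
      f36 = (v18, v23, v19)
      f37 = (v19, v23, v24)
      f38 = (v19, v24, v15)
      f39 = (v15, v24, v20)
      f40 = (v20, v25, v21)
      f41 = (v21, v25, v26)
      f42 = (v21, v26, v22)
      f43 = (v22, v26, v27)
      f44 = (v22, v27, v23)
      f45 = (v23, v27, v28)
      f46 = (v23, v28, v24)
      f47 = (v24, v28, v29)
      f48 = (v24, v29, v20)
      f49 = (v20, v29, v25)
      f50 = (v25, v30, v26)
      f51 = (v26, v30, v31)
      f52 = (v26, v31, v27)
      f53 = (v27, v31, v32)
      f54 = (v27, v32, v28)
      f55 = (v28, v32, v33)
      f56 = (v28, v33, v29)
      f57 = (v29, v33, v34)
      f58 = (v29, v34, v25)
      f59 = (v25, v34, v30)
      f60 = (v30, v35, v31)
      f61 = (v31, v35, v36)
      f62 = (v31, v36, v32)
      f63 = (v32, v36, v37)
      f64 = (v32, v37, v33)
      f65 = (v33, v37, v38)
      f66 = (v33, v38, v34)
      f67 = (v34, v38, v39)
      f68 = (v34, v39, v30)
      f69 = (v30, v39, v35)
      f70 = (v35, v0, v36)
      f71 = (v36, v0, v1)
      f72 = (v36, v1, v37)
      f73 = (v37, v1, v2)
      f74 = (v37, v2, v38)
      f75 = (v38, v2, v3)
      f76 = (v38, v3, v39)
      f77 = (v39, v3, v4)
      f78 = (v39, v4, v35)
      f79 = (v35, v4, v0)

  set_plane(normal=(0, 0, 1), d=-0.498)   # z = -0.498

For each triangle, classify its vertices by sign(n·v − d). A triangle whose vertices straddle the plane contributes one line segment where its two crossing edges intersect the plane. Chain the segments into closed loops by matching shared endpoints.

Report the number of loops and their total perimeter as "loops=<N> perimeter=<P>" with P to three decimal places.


Straddling triangles (32 of 80):
  (v3,v8,v4) [++-] → (1.48081, 1.05263, -0.498)–(1.91682, 0, -0.498)  len=1.1394
  (v4,v8,v9) [-+-] → (1.48081, 1.05263, -0.498)–(1.3554, 1.3554, -0.498)  len=0.3277
  (v4,v9,v0) [--+] → (2.28274, 1.2685, -0.498)–(2.80815, 0, -0.498)  len=1.3730
  (v0,v9,v5) [+-+] → (2.28274, 1.2685, -0.498)–(1.98567, 1.98567, -0.498)  len=0.7763
  (v8,v13,v9) [++-] → (0.302769, 1.79142, -0.498)–(1.3554, 1.3554, -0.498)  len=1.1394
  (v9,v13,v14) [-+-] → (0.302769, 1.79142, -0.498)–(0, 1.91682, -0.498)  len=0.3277
  (v9,v14,v5) [--+] → (0.71717, 2.51107, -0.498)–(1.98567, 1.98567, -0.498)  len=1.3730
  (v5,v14,v10) [+-+] → (0.71717, 2.51107, -0.498)–(0, 2.80815, -0.498)  len=0.7763
  (v13,v18,v14) [++-] → (-1.05263, 1.48081, -0.498)–(0, 1.91682, -0.498)  len=1.1394
  (v14,v18,v19) [-+-] → (-1.05263, 1.48081, -0.498)–(-1.3554, 1.3554, -0.498)  len=0.3277
  (v14,v19,v10) [--+] → (-1.2685, 2.28274, -0.498)–(0, 2.80815, -0.498)  len=1.3730
  (v10,v19,v15) [+-+] → (-1.2685, 2.28274, -0.498)–(-1.98567, 1.98567, -0.498)  len=0.7763
  (v18,v23,v19) [++-] → (-1.79142, 0.302769, -0.498)–(-1.3554, 1.3554, -0.498)  len=1.1394
  (v19,v23,v24) [-+-] → (-1.79142, 0.302769, -0.498)–(-1.91682, 0, -0.498)  len=0.3277
  (v19,v24,v15) [--+] → (-2.51107, 0.71717, -0.498)–(-1.98567, 1.98567, -0.498)  len=1.3730
  (v15,v24,v20) [+-+] → (-2.51107, 0.71717, -0.498)–(-2.80815, 0, -0.498)  len=0.7763
  (v23,v28,v24) [++-] → (-1.48081, -1.05263, -0.498)–(-1.91682, 0, -0.498)  len=1.1394
  (v24,v28,v29) [-+-] → (-1.48081, -1.05263, -0.498)–(-1.3554, -1.3554, -0.498)  len=0.3277
  (v24,v29,v20) [--+] → (-2.28274, -1.2685, -0.498)–(-2.80815, 0, -0.498)  len=1.3730
  (v20,v29,v25) [+-+] → (-2.28274, -1.2685, -0.498)–(-1.98567, -1.98567, -0.498)  len=0.7763
  (v28,v33,v29) [++-] → (-0.302769, -1.79142, -0.498)–(-1.3554, -1.3554, -0.498)  len=1.1394
  (v29,v33,v34) [-+-] → (-0.302769, -1.79142, -0.498)–(0, -1.91682, -0.498)  len=0.3277
  (v29,v34,v25) [--+] → (-0.71717, -2.51107, -0.498)–(-1.98567, -1.98567, -0.498)  len=1.3730
  (v25,v34,v30) [+-+] → (-0.71717, -2.51107, -0.498)–(0, -2.80815, -0.498)  len=0.7763
  (v33,v38,v34) [++-] → (1.05263, -1.48081, -0.498)–(0, -1.91682, -0.498)  len=1.1394
  (v34,v38,v39) [-+-] → (1.05263, -1.48081, -0.498)–(1.3554, -1.3554, -0.498)  len=0.3277
  (v34,v39,v30) [--+] → (1.2685, -2.28274, -0.498)–(0, -2.80815, -0.498)  len=1.3730
  (v30,v39,v35) [+-+] → (1.2685, -2.28274, -0.498)–(1.98567, -1.98567, -0.498)  len=0.7763
  (v38,v3,v39) [++-] → (1.79142, -0.302769, -0.498)–(1.3554, -1.3554, -0.498)  len=1.1394
  (v39,v3,v4) [-+-] → (1.79142, -0.302769, -0.498)–(1.91682, 0, -0.498)  len=0.3277
  (v39,v4,v35) [--+] → (2.51107, -0.71717, -0.498)–(1.98567, -1.98567, -0.498)  len=1.3730
  (v35,v4,v0) [+-+] → (2.51107, -0.71717, -0.498)–(2.80815, 0, -0.498)  len=0.7763

Chained into 2 loop(s):
  loop 1: 16 segments, perimeter = 11.7366
  loop 2: 16 segments, perimeter = 17.1941
Total perimeter = 28.931

loops=2 perimeter=28.931


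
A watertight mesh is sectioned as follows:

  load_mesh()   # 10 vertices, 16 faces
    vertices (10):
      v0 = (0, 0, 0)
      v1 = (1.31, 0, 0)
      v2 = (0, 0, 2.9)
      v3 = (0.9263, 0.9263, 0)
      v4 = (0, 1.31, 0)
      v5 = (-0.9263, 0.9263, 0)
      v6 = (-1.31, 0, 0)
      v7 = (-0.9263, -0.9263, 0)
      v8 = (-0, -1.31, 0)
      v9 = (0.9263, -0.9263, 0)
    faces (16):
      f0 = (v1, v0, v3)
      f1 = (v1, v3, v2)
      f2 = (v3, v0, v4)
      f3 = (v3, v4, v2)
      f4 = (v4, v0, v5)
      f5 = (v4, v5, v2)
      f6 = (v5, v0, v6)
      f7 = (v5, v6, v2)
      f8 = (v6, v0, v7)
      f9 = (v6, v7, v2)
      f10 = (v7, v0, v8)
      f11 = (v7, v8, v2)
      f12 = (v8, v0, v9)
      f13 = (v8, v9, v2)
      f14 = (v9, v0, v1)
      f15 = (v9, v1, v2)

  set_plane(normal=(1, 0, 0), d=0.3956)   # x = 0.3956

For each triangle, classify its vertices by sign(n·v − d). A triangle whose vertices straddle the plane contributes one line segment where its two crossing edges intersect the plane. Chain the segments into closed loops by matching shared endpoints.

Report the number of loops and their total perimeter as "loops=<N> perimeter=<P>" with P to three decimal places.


loops=1 perimeter=7.012

Straddling triangles (8 of 16):
  (v1,v0,v3) [+-+] → (0.3956, 0, 0)–(0.3956, 0.3956, 0)  len=0.3956
  (v1,v3,v2) [++-] → (0.3956, 0.3956, 1.66148)–(0.3956, 0, 2.02424)  len=0.5367
  (v3,v0,v4) [+--] → (0.3956, 0.3956, 0)–(0.3956, 1.14613, 0)  len=0.7505
  (v3,v4,v2) [+--] → (0.3956, 1.14613, 0)–(0.3956, 0.3956, 1.66148)  len=1.8231
  (v8,v0,v9) [--+] → (0.3956, -0.3956, 0)–(0.3956, -1.14613, 0)  len=0.7505
  (v8,v9,v2) [-+-] → (0.3956, -1.14613, 0)–(0.3956, -0.3956, 1.66148)  len=1.8231
  (v9,v0,v1) [+-+] → (0.3956, -0.3956, 0)–(0.3956, 0, 0)  len=0.3956
  (v9,v1,v2) [++-] → (0.3956, 0, 2.02424)–(0.3956, -0.3956, 1.66148)  len=0.5367

Chained into 1 loop(s):
  loop 1: 8 segments, perimeter = 7.0120
Total perimeter = 7.012


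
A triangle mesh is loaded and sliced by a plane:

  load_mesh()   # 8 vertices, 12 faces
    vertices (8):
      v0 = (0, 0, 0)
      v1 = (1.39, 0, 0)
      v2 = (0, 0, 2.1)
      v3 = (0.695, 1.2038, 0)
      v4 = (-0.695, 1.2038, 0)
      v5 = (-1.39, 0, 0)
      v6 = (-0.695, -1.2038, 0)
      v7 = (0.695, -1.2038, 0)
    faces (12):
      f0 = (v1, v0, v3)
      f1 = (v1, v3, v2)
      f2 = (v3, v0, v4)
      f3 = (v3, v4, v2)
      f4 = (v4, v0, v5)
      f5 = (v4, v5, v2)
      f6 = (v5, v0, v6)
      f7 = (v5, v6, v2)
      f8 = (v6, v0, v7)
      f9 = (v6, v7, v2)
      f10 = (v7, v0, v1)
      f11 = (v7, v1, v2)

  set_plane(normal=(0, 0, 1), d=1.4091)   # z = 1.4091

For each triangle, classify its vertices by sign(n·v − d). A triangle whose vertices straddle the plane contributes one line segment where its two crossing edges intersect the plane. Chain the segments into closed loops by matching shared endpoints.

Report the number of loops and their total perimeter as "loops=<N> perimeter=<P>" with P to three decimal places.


Straddling triangles (6 of 12):
  (v1,v3,v2) [--+] → (0.228655, 0.39605, 1.4091)–(0.45731, 0, 1.4091)  len=0.4573
  (v3,v4,v2) [--+] → (-0.228655, 0.39605, 1.4091)–(0.228655, 0.39605, 1.4091)  len=0.4573
  (v4,v5,v2) [--+] → (-0.45731, 0, 1.4091)–(-0.228655, 0.39605, 1.4091)  len=0.4573
  (v5,v6,v2) [--+] → (-0.228655, -0.39605, 1.4091)–(-0.45731, 0, 1.4091)  len=0.4573
  (v6,v7,v2) [--+] → (0.228655, -0.39605, 1.4091)–(-0.228655, -0.39605, 1.4091)  len=0.4573
  (v7,v1,v2) [--+] → (0.45731, 0, 1.4091)–(0.228655, -0.39605, 1.4091)  len=0.4573

Chained into 1 loop(s):
  loop 1: 6 segments, perimeter = 2.7439
Total perimeter = 2.744

loops=1 perimeter=2.744


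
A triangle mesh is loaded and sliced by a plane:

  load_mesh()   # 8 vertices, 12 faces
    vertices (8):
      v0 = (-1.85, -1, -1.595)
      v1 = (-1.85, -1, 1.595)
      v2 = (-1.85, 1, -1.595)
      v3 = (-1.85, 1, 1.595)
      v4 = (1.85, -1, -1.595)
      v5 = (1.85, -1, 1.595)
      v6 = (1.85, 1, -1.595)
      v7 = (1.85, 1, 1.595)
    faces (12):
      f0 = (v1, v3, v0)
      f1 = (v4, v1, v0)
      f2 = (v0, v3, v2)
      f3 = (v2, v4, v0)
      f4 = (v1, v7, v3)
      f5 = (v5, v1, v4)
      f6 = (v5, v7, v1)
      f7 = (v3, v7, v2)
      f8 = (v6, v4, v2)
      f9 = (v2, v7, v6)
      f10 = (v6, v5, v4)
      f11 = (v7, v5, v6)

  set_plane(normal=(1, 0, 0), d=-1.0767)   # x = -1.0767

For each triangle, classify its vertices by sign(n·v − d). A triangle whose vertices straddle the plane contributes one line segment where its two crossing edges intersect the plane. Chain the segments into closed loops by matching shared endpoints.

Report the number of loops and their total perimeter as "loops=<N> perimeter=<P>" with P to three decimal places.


loops=1 perimeter=10.380

Straddling triangles (8 of 12):
  (v4,v1,v0) [+--] → (-1.0767, -1, 0.92829)–(-1.0767, -1, -1.595)  len=2.5233
  (v2,v4,v0) [-+-] → (-1.0767, 0.582, -1.595)–(-1.0767, -1, -1.595)  len=1.5820
  (v1,v7,v3) [-+-] → (-1.0767, -0.582, 1.595)–(-1.0767, 1, 1.595)  len=1.5820
  (v5,v1,v4) [+-+] → (-1.0767, -1, 1.595)–(-1.0767, -1, 0.92829)  len=0.6667
  (v5,v7,v1) [++-] → (-1.0767, -0.582, 1.595)–(-1.0767, -1, 1.595)  len=0.4180
  (v3,v7,v2) [-+-] → (-1.0767, 1, 1.595)–(-1.0767, 1, -0.92829)  len=2.5233
  (v6,v4,v2) [++-] → (-1.0767, 0.582, -1.595)–(-1.0767, 1, -1.595)  len=0.4180
  (v2,v7,v6) [-++] → (-1.0767, 1, -0.92829)–(-1.0767, 1, -1.595)  len=0.6667

Chained into 1 loop(s):
  loop 1: 8 segments, perimeter = 10.3800
Total perimeter = 10.380


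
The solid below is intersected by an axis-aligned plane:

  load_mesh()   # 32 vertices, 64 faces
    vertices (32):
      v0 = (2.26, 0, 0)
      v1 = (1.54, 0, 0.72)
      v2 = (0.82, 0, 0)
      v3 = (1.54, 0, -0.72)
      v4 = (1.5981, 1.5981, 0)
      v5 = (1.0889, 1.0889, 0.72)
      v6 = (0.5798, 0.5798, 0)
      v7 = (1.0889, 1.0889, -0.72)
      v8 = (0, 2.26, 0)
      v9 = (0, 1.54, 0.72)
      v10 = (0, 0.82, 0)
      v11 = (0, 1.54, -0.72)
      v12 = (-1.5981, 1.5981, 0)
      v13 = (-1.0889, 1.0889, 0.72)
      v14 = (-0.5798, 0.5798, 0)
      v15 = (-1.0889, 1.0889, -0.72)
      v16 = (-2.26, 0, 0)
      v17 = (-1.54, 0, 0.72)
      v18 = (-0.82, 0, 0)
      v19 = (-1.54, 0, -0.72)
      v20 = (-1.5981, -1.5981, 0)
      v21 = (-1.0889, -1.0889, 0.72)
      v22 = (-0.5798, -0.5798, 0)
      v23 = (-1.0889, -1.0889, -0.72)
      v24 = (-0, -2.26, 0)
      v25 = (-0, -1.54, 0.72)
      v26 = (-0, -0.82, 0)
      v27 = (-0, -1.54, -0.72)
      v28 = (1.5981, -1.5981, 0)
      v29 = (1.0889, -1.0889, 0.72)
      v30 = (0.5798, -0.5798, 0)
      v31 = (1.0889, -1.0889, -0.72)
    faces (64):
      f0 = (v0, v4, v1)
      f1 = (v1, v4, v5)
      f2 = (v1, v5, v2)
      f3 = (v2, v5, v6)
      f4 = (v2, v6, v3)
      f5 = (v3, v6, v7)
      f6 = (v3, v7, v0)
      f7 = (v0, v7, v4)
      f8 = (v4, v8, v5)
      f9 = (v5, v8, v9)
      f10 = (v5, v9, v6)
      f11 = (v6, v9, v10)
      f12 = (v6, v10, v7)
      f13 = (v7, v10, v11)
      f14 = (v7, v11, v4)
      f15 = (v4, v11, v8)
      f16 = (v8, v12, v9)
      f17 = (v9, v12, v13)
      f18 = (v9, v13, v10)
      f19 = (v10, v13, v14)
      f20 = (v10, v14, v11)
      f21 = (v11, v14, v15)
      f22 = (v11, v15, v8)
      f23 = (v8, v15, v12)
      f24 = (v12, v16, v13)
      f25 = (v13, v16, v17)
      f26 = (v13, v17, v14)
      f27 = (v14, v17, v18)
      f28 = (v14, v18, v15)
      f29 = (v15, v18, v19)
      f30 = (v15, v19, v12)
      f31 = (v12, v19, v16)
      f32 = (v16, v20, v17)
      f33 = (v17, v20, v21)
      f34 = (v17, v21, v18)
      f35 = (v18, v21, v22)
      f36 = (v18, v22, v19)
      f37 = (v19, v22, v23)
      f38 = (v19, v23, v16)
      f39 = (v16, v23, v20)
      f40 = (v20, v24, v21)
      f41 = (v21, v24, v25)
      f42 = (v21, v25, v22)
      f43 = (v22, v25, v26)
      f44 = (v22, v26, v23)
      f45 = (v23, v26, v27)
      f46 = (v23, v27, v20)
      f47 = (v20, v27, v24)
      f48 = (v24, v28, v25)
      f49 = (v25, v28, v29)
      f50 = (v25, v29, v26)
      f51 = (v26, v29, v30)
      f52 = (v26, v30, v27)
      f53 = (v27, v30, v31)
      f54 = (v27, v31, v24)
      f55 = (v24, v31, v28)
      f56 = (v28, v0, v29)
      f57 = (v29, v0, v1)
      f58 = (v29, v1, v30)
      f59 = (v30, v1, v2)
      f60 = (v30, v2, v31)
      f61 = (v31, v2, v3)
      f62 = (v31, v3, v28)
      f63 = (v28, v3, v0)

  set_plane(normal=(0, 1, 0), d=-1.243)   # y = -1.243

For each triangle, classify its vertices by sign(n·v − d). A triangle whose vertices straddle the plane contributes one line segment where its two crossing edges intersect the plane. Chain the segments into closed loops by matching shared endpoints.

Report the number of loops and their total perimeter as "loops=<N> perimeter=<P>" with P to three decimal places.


loops=1 perimeter=8.222

Straddling triangles (18 of 64):
  (v16,v20,v17) [+-+] → (-1.74518, -1.243, 0)–(-1.58519, -1.243, 0.159985)  len=0.2263
  (v17,v20,v21) [+-+] → (-1.58519, -1.243, 0.159985)–(-1.243, -1.243, 0.502105)  len=0.4839
  (v16,v23,v20) [++-] → (-1.243, -1.243, -0.502105)–(-1.74518, -1.243, 0)  len=0.7101
  (v20,v24,v21) [--+] → (-0.945616, -1.243, 0.625258)–(-1.243, -1.243, 0.502105)  len=0.3219
  (v21,v24,v25) [+--] → (-0.945616, -1.243, 0.625258)–(-0.716922, -1.243, 0.72)  len=0.2475
  (v21,v25,v22) [+-+] → (-0.716922, -1.243, 0.72)–(-0.179338, -1.243, 0.497296)  len=0.5819
  (v22,v25,v26) [+-+] → (-0.179338, -1.243, 0.497296)–(0, -1.243, 0.423)  len=0.1941
  (v23,v26,v27) [++-] → (0, -1.243, -0.423)–(-0.716922, -1.243, -0.72)  len=0.7760
  (v23,v27,v20) [+--] → (-0.716922, -1.243, -0.72)–(-1.243, -1.243, -0.502105)  len=0.5694
  (v25,v28,v29) [--+] → (1.243, -1.243, 0.502105)–(0.716922, -1.243, 0.72)  len=0.5694
  (v25,v29,v26) [-++] → (0.716922, -1.243, 0.72)–(0, -1.243, 0.423)  len=0.7760
  (v26,v30,v27) [++-] → (0.179338, -1.243, -0.497296)–(0, -1.243, -0.423)  len=0.1941
  (v27,v30,v31) [-++] → (0.179338, -1.243, -0.497296)–(0.716922, -1.243, -0.72)  len=0.5819
  (v27,v31,v24) [-+-] → (0.716922, -1.243, -0.72)–(0.945616, -1.243, -0.625258)  len=0.2475
  (v24,v31,v28) [-+-] → (0.945616, -1.243, -0.625258)–(1.243, -1.243, -0.502105)  len=0.3219
  (v28,v0,v29) [-++] → (1.74518, -1.243, 0)–(1.243, -1.243, 0.502105)  len=0.7101
  (v31,v3,v28) [++-] → (1.58519, -1.243, -0.159985)–(1.243, -1.243, -0.502105)  len=0.4839
  (v28,v3,v0) [-++] → (1.58519, -1.243, -0.159985)–(1.74518, -1.243, 0)  len=0.2263

Chained into 1 loop(s):
  loop 1: 18 segments, perimeter = 8.2222
Total perimeter = 8.222


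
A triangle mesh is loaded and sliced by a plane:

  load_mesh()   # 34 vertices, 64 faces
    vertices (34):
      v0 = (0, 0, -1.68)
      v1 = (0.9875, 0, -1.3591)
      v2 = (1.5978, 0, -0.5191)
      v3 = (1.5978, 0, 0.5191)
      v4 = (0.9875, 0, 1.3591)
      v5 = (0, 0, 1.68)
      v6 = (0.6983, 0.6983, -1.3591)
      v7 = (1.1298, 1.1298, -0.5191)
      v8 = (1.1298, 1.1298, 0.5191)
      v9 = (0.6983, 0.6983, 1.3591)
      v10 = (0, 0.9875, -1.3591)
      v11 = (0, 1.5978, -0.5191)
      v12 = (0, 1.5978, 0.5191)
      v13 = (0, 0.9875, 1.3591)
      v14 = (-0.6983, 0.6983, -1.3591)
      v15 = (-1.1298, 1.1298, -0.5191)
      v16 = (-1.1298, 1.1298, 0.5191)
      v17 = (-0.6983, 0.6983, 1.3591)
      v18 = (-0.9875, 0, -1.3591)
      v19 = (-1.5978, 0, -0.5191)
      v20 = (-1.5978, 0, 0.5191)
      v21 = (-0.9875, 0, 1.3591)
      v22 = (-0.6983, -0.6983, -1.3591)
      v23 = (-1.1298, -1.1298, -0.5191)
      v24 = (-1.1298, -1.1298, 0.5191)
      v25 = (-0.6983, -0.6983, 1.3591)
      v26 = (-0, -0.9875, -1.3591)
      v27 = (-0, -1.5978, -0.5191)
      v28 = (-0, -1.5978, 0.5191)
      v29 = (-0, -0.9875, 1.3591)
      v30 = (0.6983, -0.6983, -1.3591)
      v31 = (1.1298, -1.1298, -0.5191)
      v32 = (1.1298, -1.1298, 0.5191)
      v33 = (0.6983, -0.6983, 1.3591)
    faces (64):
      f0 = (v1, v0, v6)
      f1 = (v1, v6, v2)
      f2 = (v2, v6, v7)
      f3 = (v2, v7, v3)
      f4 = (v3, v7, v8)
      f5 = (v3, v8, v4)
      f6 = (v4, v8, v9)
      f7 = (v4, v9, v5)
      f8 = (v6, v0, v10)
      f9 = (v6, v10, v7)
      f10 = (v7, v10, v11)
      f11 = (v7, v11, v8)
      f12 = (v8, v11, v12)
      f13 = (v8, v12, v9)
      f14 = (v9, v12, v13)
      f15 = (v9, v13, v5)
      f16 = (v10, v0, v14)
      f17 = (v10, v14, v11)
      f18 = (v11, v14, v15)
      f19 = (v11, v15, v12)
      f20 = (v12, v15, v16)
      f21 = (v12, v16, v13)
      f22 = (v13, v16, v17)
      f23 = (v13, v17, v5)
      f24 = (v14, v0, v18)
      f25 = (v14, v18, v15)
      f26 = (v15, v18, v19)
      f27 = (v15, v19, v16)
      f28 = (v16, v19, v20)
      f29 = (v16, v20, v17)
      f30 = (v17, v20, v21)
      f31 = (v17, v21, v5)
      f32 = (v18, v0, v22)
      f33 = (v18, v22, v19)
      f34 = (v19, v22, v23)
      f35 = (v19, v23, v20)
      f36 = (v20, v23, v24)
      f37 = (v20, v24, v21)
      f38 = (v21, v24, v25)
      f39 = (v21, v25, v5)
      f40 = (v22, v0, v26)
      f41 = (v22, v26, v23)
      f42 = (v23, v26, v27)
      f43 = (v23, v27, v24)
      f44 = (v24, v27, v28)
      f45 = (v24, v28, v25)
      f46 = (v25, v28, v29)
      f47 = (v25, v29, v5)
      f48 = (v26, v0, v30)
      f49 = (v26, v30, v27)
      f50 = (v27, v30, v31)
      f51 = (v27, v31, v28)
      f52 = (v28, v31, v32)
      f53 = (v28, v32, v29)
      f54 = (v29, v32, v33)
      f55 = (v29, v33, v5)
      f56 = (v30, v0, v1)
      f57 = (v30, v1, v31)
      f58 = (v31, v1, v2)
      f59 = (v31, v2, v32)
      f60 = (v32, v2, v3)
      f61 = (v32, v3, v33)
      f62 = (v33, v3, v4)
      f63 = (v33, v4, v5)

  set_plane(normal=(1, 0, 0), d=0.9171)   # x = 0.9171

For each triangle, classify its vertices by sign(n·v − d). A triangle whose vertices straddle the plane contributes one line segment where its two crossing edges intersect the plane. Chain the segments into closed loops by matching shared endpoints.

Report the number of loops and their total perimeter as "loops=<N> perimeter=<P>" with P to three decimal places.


Straddling triangles (20 of 64):
  (v1,v0,v6) [+--] → (0.9171, 0, -1.38198)–(0.9171, 0.169987, -1.3591)  len=0.1715
  (v1,v6,v2) [+-+] → (0.9171, 0.169987, -1.3591)–(0.9171, 0.528441, -1.15477)  len=0.4126
  (v2,v6,v7) [+-+] → (0.9171, 0.528441, -1.15477)–(0.9171, 0.9171, -0.933163)  len=0.4474
  (v4,v8,v9) [++-] → (0.9171, 0.9171, 0.933163)–(0.9171, 0.169987, 1.3591)  len=0.8600
  (v4,v9,v5) [+--] → (0.9171, 0.169987, 1.3591)–(0.9171, 0, 1.38198)  len=0.1715
  (v6,v10,v7) [--+] → (0.9171, 1.10301, -0.677241)–(0.9171, 0.9171, -0.933163)  len=0.3163
  (v7,v10,v11) [+--] → (0.9171, 1.10301, -0.677241)–(0.9171, 1.21791, -0.5191)  len=0.1955
  (v7,v11,v8) [+-+] → (0.9171, 1.21791, -0.5191)–(0.9171, 1.21791, 0.323645)  len=0.8427
  (v8,v11,v12) [+--] → (0.9171, 1.21791, 0.323645)–(0.9171, 1.21791, 0.5191)  len=0.1955
  (v8,v12,v9) [+--] → (0.9171, 1.21791, 0.5191)–(0.9171, 0.9171, 0.933163)  len=0.5118
  (v27,v30,v31) [--+] → (0.9171, -0.9171, -0.933163)–(0.9171, -1.21791, -0.5191)  len=0.5118
  (v27,v31,v28) [-+-] → (0.9171, -1.21791, -0.5191)–(0.9171, -1.21791, -0.323645)  len=0.1955
  (v28,v31,v32) [-++] → (0.9171, -1.21791, -0.323645)–(0.9171, -1.21791, 0.5191)  len=0.8427
  (v28,v32,v29) [-+-] → (0.9171, -1.21791, 0.5191)–(0.9171, -1.10301, 0.677241)  len=0.1955
  (v29,v32,v33) [-+-] → (0.9171, -1.10301, 0.677241)–(0.9171, -0.9171, 0.933163)  len=0.3163
  (v30,v0,v1) [--+] → (0.9171, 0, -1.38198)–(0.9171, -0.169987, -1.3591)  len=0.1715
  (v30,v1,v31) [-++] → (0.9171, -0.169987, -1.3591)–(0.9171, -0.9171, -0.933163)  len=0.8600
  (v32,v3,v33) [++-] → (0.9171, -0.528441, 1.15477)–(0.9171, -0.9171, 0.933163)  len=0.4474
  (v33,v3,v4) [-++] → (0.9171, -0.528441, 1.15477)–(0.9171, -0.169987, 1.3591)  len=0.4126
  (v33,v4,v5) [-+-] → (0.9171, -0.169987, 1.3591)–(0.9171, 0, 1.38198)  len=0.1715

Chained into 1 loop(s):
  loop 1: 20 segments, perimeter = 8.2497
Total perimeter = 8.250

loops=1 perimeter=8.250


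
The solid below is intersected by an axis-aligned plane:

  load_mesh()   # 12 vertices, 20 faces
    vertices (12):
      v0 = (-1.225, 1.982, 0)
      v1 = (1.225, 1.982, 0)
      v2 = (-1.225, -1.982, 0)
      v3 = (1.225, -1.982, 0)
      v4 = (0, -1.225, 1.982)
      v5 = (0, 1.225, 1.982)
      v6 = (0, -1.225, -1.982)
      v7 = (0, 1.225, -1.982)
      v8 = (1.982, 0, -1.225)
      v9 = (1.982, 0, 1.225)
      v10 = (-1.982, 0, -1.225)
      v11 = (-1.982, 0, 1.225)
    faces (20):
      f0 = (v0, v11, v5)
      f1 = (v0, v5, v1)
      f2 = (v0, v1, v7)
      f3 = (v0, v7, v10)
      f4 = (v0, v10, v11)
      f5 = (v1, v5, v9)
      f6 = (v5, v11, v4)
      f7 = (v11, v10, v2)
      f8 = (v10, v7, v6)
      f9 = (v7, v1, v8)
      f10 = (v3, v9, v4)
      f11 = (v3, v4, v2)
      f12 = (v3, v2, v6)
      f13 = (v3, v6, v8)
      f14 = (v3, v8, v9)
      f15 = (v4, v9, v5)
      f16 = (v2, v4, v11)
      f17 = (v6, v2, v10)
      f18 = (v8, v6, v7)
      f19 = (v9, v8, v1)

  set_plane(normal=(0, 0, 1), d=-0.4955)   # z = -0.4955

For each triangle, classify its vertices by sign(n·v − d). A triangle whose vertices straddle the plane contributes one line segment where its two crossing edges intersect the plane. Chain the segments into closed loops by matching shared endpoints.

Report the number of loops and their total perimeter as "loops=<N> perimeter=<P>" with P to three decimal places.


Straddling triangles (10 of 20):
  (v0,v1,v7) [++-] → (0.91875, 1.79275, -0.4955)–(-0.91875, 1.79275, -0.4955)  len=1.8375
  (v0,v7,v10) [+--] → (-0.91875, 1.79275, -0.4955)–(-1.5312, 1.1803, -0.4955)  len=0.8661
  (v0,v10,v11) [+-+] → (-1.5312, 1.1803, -0.4955)–(-1.982, 0, -0.4955)  len=1.2635
  (v11,v10,v2) [+-+] → (-1.982, 0, -0.4955)–(-1.5312, -1.1803, -0.4955)  len=1.2635
  (v7,v1,v8) [-+-] → (0.91875, 1.79275, -0.4955)–(1.5312, 1.1803, -0.4955)  len=0.8661
  (v3,v2,v6) [++-] → (-0.91875, -1.79275, -0.4955)–(0.91875, -1.79275, -0.4955)  len=1.8375
  (v3,v6,v8) [+--] → (0.91875, -1.79275, -0.4955)–(1.5312, -1.1803, -0.4955)  len=0.8661
  (v3,v8,v9) [+-+] → (1.5312, -1.1803, -0.4955)–(1.982, 0, -0.4955)  len=1.2635
  (v6,v2,v10) [-+-] → (-0.91875, -1.79275, -0.4955)–(-1.5312, -1.1803, -0.4955)  len=0.8661
  (v9,v8,v1) [+-+] → (1.982, 0, -0.4955)–(1.5312, 1.1803, -0.4955)  len=1.2635

Chained into 1 loop(s):
  loop 1: 10 segments, perimeter = 12.1934
Total perimeter = 12.193

loops=1 perimeter=12.193


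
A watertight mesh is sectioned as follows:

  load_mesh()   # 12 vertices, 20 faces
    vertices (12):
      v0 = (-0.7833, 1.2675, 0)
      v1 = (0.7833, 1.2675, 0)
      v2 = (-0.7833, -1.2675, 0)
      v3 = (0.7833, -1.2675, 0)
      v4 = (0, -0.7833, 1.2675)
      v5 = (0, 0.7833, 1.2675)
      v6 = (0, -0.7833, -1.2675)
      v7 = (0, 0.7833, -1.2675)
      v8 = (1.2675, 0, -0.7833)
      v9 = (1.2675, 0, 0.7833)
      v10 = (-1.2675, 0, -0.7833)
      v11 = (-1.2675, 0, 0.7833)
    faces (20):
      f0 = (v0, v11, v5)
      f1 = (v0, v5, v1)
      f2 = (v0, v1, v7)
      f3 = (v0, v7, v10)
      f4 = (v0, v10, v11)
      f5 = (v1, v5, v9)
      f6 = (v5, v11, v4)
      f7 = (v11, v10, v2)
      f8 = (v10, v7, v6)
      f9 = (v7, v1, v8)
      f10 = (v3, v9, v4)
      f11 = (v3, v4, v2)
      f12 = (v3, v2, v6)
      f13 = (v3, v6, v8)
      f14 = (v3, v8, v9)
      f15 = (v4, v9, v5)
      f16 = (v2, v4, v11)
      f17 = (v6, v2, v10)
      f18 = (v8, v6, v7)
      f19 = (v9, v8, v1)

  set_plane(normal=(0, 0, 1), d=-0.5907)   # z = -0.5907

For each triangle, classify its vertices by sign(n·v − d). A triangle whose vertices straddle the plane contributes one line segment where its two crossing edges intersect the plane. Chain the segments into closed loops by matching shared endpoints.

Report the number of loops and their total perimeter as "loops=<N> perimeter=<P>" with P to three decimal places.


loops=1 perimeter=7.138

Straddling triangles (10 of 20):
  (v0,v1,v7) [++-] → (0.418254, 1.04185, -0.5907)–(-0.418254, 1.04185, -0.5907)  len=0.8365
  (v0,v7,v10) [+--] → (-0.418254, 1.04185, -0.5907)–(-1.14844, 0.311656, -0.5907)  len=1.0326
  (v0,v10,v11) [+-+] → (-1.14844, 0.311656, -0.5907)–(-1.2675, 0, -0.5907)  len=0.3336
  (v11,v10,v2) [+-+] → (-1.2675, 0, -0.5907)–(-1.14844, -0.311656, -0.5907)  len=0.3336
  (v7,v1,v8) [-+-] → (0.418254, 1.04185, -0.5907)–(1.14844, 0.311656, -0.5907)  len=1.0326
  (v3,v2,v6) [++-] → (-0.418254, -1.04185, -0.5907)–(0.418254, -1.04185, -0.5907)  len=0.8365
  (v3,v6,v8) [+--] → (0.418254, -1.04185, -0.5907)–(1.14844, -0.311656, -0.5907)  len=1.0326
  (v3,v8,v9) [+-+] → (1.14844, -0.311656, -0.5907)–(1.2675, 0, -0.5907)  len=0.3336
  (v6,v2,v10) [-+-] → (-0.418254, -1.04185, -0.5907)–(-1.14844, -0.311656, -0.5907)  len=1.0326
  (v9,v8,v1) [+-+] → (1.2675, 0, -0.5907)–(1.14844, 0.311656, -0.5907)  len=0.3336

Chained into 1 loop(s):
  loop 1: 10 segments, perimeter = 7.1381
Total perimeter = 7.138


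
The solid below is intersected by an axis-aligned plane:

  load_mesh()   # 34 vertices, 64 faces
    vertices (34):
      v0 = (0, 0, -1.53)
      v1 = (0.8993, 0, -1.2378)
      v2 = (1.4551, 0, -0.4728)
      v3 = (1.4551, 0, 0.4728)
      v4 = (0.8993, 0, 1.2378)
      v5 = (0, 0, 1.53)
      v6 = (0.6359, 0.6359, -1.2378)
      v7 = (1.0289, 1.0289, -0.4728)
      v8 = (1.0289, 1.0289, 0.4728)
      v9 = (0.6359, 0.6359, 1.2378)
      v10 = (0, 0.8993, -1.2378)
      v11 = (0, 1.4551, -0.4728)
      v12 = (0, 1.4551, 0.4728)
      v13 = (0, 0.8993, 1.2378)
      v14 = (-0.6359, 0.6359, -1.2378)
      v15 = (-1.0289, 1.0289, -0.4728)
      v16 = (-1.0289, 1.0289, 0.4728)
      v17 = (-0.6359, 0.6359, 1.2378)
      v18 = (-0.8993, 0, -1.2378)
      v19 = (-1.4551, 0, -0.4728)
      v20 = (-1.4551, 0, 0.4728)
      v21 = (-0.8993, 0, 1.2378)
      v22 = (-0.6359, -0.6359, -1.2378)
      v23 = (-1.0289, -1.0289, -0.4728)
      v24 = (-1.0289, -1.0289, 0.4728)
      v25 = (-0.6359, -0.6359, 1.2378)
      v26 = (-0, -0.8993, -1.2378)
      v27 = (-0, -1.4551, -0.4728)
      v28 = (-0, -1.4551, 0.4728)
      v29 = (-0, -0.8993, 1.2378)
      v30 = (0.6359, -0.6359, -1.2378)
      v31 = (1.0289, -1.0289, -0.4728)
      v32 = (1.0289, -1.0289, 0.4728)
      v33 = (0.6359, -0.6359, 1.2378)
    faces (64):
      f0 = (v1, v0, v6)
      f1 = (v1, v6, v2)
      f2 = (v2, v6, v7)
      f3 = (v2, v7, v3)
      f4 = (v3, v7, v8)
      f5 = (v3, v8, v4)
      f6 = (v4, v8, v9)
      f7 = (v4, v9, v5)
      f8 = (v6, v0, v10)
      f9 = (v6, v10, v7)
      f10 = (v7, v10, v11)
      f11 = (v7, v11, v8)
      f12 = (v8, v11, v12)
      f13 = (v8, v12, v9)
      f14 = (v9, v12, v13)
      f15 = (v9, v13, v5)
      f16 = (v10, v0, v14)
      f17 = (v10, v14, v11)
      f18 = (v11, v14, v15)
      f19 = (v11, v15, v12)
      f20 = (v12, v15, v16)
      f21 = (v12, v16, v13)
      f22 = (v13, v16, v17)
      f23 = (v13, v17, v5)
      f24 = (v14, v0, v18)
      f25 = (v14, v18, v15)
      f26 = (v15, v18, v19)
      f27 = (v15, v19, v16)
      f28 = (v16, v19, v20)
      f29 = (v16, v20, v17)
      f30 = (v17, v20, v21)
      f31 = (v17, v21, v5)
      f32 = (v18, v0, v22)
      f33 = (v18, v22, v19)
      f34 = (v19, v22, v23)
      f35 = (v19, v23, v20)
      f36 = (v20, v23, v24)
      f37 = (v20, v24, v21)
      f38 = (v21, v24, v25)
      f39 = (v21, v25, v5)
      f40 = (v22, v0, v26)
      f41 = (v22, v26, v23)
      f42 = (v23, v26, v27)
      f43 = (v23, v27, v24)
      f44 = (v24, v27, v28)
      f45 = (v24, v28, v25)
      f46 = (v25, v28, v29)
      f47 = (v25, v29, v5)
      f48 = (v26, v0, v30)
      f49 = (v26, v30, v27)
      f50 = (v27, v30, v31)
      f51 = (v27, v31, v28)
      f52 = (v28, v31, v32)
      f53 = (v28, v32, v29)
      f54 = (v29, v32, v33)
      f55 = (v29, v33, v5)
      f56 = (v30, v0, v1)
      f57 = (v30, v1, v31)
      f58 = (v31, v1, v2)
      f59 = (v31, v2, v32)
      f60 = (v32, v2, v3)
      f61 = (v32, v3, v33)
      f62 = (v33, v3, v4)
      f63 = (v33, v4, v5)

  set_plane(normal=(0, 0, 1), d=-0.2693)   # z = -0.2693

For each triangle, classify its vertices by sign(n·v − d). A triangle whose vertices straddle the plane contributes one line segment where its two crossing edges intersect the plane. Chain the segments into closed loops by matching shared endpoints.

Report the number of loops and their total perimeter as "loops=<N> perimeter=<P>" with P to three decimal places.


Straddling triangles (16 of 64):
  (v2,v7,v3) [--+] → (1.12062, 0.807473, -0.2693)–(1.4551, 0, -0.2693)  len=0.8740
  (v3,v7,v8) [+-+] → (1.12062, 0.807473, -0.2693)–(1.0289, 1.0289, -0.2693)  len=0.2397
  (v7,v11,v8) [--+] → (0.221427, 1.36338, -0.2693)–(1.0289, 1.0289, -0.2693)  len=0.8740
  (v8,v11,v12) [+-+] → (0.221427, 1.36338, -0.2693)–(0, 1.4551, -0.2693)  len=0.2397
  (v11,v15,v12) [--+] → (-0.807473, 1.12062, -0.2693)–(0, 1.4551, -0.2693)  len=0.8740
  (v12,v15,v16) [+-+] → (-0.807473, 1.12062, -0.2693)–(-1.0289, 1.0289, -0.2693)  len=0.2397
  (v15,v19,v16) [--+] → (-1.36338, 0.221427, -0.2693)–(-1.0289, 1.0289, -0.2693)  len=0.8740
  (v16,v19,v20) [+-+] → (-1.36338, 0.221427, -0.2693)–(-1.4551, 0, -0.2693)  len=0.2397
  (v19,v23,v20) [--+] → (-1.12062, -0.807473, -0.2693)–(-1.4551, 0, -0.2693)  len=0.8740
  (v20,v23,v24) [+-+] → (-1.12062, -0.807473, -0.2693)–(-1.0289, -1.0289, -0.2693)  len=0.2397
  (v23,v27,v24) [--+] → (-0.221427, -1.36338, -0.2693)–(-1.0289, -1.0289, -0.2693)  len=0.8740
  (v24,v27,v28) [+-+] → (-0.221427, -1.36338, -0.2693)–(0, -1.4551, -0.2693)  len=0.2397
  (v27,v31,v28) [--+] → (0.807473, -1.12062, -0.2693)–(0, -1.4551, -0.2693)  len=0.8740
  (v28,v31,v32) [+-+] → (0.807473, -1.12062, -0.2693)–(1.0289, -1.0289, -0.2693)  len=0.2397
  (v31,v2,v32) [--+] → (1.36338, -0.221427, -0.2693)–(1.0289, -1.0289, -0.2693)  len=0.8740
  (v32,v2,v3) [+-+] → (1.36338, -0.221427, -0.2693)–(1.4551, 0, -0.2693)  len=0.2397

Chained into 1 loop(s):
  loop 1: 16 segments, perimeter = 8.9094
Total perimeter = 8.909

loops=1 perimeter=8.909
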